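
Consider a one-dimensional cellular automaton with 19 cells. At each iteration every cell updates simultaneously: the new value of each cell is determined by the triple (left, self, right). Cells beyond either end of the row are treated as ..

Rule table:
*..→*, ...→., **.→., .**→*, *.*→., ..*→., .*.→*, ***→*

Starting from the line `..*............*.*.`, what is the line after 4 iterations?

..*.*.*........*.*.

iteration 1: ..**...........*.**
iteration 2: ..*.*..........*.*.
iteration 3: ..*.**.........*.**
iteration 4: ..*.*.*........*.*.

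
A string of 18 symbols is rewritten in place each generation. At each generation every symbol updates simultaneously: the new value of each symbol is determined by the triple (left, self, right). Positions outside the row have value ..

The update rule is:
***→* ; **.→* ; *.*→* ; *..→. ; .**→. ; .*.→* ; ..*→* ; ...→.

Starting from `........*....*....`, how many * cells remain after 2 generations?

.......**...**....
......*.*..*.*....
count of *: 4

4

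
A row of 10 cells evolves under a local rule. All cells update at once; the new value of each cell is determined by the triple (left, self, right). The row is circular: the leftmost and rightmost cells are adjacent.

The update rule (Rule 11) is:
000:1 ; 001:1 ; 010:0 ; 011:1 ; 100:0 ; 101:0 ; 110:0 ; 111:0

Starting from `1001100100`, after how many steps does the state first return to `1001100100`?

0011001001
0110010010
1100100100
1001001001
0010010011
0100100110
1001001100
0010011001
0100110010
1001100100

10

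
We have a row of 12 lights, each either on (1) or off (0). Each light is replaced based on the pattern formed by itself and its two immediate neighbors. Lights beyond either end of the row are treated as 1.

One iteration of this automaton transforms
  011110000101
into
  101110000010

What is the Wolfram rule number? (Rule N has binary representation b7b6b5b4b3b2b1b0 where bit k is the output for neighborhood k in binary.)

224

position 2: 111 → 1  (bit 7 = 1)
position 4: 110 → 1  (bit 6 = 1)
position 0: 101 → 1  (bit 5 = 1)
position 5: 100 → 0  (bit 4 = 0)
position 1: 011 → 0  (bit 3 = 0)
position 9: 010 → 0  (bit 2 = 0)
position 8: 001 → 0  (bit 1 = 0)
position 6: 000 → 0  (bit 0 = 0)
bits b7..b0 = 11100000 = 224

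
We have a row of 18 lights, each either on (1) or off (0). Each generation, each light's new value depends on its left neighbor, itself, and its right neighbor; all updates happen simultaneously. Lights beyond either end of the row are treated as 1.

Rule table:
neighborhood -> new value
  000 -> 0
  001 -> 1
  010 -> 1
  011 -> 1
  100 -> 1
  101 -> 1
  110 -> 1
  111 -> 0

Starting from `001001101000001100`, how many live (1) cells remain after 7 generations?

13

111111111100011111
000000000110110000
100000001111111001
110000011000001111
011000111100011000
111101100110111101
000111111111100111
count of 1: 13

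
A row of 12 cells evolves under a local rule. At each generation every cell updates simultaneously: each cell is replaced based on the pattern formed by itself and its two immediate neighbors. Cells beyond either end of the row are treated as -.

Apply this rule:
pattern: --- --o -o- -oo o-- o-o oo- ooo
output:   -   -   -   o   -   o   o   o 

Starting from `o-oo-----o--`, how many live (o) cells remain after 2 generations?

3

generation 1: -ooo--------
generation 2: -ooo--------
count of o: 3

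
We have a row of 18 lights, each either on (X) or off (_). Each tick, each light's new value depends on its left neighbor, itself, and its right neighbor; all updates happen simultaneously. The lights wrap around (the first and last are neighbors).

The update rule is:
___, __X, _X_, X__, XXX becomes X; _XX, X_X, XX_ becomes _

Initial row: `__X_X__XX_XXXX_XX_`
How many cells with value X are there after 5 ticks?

10

XXX_XXX____XX____X
XX___X_XXXX__XXXX_
__XXXX__XX_XX_XX__
XX_XX_XX________XX
X_______XXXXXXXX_X
count of X: 10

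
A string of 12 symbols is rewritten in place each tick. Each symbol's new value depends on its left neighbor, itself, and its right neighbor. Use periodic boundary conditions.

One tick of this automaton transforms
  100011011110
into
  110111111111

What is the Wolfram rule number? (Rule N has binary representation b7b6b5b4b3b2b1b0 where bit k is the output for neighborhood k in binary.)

position 8: 111 → 1  (bit 7 = 1)
position 5: 110 → 1  (bit 6 = 1)
position 6: 101 → 1  (bit 5 = 1)
position 1: 100 → 1  (bit 4 = 1)
position 4: 011 → 1  (bit 3 = 1)
position 0: 010 → 1  (bit 2 = 1)
position 3: 001 → 1  (bit 1 = 1)
position 2: 000 → 0  (bit 0 = 0)
bits b7..b0 = 11111110 = 254

254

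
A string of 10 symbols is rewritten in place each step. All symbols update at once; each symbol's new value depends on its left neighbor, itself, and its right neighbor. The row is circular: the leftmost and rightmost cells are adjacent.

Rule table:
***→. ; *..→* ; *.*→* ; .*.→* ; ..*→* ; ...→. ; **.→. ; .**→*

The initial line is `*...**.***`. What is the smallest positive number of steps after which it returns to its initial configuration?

step 1: .*.**.**..
step 2: ****.**.*.
step 3: *...**.***

3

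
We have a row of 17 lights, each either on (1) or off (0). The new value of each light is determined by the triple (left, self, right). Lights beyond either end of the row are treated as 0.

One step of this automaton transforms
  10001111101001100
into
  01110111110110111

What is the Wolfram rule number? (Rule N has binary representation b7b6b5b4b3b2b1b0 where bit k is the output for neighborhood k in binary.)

243

position 5: 111 → 1  (bit 7 = 1)
position 8: 110 → 1  (bit 6 = 1)
position 9: 101 → 1  (bit 5 = 1)
position 1: 100 → 1  (bit 4 = 1)
position 4: 011 → 0  (bit 3 = 0)
position 0: 010 → 0  (bit 2 = 0)
position 3: 001 → 1  (bit 1 = 1)
position 2: 000 → 1  (bit 0 = 1)
bits b7..b0 = 11110011 = 243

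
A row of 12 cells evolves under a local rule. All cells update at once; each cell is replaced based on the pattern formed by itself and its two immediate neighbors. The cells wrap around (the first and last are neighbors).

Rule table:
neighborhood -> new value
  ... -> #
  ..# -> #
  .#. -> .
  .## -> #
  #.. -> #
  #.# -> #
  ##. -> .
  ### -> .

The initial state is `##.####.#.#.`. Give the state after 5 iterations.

.##.##.##.##

iteration 1: #.##...#.#.#
iteration 2: .##.###.#.##
iteration 3: ##.##..#.##.
iteration 4: #.##.##.##.#
iteration 5: .##.##.##.##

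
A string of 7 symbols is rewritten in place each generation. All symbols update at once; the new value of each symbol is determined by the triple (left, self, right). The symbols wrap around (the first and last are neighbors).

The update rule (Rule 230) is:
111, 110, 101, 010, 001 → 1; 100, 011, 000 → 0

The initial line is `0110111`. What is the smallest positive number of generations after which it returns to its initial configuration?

7

1011011
1101101
1110110
0111011
1011101
1101110
0110111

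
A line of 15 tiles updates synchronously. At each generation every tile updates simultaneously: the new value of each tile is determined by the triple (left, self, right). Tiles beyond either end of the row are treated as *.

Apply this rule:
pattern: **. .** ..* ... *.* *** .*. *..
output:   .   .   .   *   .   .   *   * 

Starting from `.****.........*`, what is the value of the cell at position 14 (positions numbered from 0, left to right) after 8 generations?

.

.....********..
****.........*.
....********.*.
***..........*.
...*********.*.
**...........*.
..**********.*.
*............*.
position 14 holds .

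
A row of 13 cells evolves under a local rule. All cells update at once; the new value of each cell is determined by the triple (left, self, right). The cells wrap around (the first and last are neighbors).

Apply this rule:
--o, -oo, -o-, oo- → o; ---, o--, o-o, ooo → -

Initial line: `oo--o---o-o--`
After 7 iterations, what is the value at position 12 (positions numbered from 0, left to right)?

o

iteration 1: oo-oo--oo-o-o
iteration 2: -o-oo-ooo-o-o
iteration 3: -o-oo-o-o-o-o
iteration 4: -o-oo-o-o-o-o  (fixed point — unchanged through iteration 7)
position 12 holds o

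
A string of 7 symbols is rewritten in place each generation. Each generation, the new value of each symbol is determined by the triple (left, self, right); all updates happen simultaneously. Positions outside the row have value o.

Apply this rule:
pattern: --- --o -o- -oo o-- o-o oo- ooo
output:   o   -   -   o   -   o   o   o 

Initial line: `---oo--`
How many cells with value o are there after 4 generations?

generation 1: -o-oo--
generation 2: o-ooo--
generation 3: ooooo--
generation 4: ooooo--
count of o: 5

5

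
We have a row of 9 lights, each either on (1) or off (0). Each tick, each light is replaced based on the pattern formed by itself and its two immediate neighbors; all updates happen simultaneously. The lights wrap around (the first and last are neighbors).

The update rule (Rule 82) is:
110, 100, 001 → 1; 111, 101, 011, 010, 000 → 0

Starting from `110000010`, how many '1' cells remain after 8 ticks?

3

011000100
101101010
000100000
001010000
010001000
101010100
000000011
100000101
count of 1: 3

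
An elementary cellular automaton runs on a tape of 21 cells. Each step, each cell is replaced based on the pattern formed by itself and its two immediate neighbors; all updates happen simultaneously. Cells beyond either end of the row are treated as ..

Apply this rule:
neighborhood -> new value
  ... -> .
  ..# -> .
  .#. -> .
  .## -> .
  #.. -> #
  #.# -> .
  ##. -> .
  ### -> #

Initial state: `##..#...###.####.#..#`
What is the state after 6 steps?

step 1: ..#..#...#...##...#..
step 2: ...#..#...#....#...#.
step 3: ....#..#...#....#...#
step 4: .....#..#...#....#...
step 5: ......#..#...#....#..
step 6: .......#..#...#....#.

.......#..#...#....#.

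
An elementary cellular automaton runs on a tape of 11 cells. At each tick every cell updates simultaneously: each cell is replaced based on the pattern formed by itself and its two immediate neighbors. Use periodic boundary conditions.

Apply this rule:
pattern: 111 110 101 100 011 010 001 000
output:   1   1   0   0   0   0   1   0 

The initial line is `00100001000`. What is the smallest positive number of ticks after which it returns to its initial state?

01000010000
10000100000
00001000001
00010000010
00100000100
01000001000
10000010000
00000100001
00001000010
00010000100
00100001000

11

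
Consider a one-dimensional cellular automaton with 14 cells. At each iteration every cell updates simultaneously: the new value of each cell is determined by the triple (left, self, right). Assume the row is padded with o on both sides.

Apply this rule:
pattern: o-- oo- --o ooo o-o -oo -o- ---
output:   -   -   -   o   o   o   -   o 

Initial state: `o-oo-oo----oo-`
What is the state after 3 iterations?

o-oo--o--o-ooo

-oo-oo--oo-o-o
oo-oo---o-o-oo
o-oo--o--o-ooo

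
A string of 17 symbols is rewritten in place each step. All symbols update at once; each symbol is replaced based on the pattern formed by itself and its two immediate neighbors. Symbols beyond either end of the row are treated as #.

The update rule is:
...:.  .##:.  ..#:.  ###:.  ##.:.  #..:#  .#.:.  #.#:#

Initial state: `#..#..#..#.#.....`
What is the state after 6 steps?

.#..#..#..#.#....
#.#..#..#..#.#...
.#.#..#..#..#.#..
#.#.#..#..#..#.#.
.#.#.#..#..#..#.#
#.#.#.#..#..#..#.

#.#.#.#..#..#..#.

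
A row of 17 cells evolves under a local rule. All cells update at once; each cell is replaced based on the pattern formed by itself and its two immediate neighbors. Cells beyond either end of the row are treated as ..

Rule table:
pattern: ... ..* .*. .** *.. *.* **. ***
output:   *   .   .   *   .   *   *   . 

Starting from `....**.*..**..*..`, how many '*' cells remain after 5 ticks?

9

***.***...**....*
*.***.*.*.**.**..
.**.**.*.******.*
.******.**....**.
.*....****.**.**.
count of *: 9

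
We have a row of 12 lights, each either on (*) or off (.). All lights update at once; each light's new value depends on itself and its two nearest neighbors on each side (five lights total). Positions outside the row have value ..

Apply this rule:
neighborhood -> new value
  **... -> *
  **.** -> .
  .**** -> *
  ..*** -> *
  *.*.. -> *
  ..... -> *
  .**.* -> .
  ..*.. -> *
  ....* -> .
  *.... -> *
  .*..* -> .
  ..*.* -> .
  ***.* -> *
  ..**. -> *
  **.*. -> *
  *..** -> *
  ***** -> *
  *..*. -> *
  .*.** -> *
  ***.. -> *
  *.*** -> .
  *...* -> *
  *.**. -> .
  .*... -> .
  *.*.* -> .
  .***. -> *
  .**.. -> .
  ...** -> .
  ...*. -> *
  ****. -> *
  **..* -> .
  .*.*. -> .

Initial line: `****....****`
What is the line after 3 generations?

******..****
******.*****
******..****

******..****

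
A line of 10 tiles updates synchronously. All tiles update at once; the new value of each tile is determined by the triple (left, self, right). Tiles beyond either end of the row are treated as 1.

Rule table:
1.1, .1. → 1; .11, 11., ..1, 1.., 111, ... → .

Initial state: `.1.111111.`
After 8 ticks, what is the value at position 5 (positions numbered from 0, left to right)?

.

111......1
..........
..........  (fixed point — unchanged through tick 8)
position 5 holds .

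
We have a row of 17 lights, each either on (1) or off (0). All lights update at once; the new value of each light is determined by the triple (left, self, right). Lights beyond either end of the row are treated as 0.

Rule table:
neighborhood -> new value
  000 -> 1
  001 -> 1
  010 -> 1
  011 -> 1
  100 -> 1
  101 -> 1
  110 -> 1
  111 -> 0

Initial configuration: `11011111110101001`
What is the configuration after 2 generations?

11110000011111111
10011111110000001

10011111110000001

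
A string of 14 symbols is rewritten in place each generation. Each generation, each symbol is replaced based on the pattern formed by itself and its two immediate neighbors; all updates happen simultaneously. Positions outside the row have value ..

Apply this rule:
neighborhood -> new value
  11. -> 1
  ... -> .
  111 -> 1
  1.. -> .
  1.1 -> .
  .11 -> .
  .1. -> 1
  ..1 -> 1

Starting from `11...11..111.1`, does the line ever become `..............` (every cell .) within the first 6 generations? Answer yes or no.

no

.1..1.1.1.11.1
11.11.1.1..1.1
.1..1.1.1.11.1  (repeats generation 1; period 2)
generation 6: 11.11.1.1..1.1
generation 6 is 11.11.1.1..1.1, still not uniform .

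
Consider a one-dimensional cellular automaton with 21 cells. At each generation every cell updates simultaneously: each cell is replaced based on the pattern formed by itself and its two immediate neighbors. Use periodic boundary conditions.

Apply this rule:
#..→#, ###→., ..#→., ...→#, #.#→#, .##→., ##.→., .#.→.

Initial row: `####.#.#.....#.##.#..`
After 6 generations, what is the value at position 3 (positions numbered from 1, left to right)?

.

generation 1: ....#.#.####..#..#.#.
generation 2: ###..#.#....#..#..#.#
generation 3: ...#..#.###..#..#..#.
generation 4: ##..#..#...#..#..#..#
generation 5: ..#..#..##..#..#..#..
generation 6: #..#..#...#..#..#..##
position 3 holds .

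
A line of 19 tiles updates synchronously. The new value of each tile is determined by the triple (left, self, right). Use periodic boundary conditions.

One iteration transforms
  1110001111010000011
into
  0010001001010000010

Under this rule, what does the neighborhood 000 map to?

0

At position 4 the neighborhood is 000; the next row has 0 there.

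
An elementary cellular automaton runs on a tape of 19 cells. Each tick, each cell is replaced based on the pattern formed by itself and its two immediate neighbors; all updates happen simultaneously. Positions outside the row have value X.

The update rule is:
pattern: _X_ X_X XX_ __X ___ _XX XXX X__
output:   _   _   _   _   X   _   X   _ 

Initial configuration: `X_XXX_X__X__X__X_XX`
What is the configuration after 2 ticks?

_X___XXXXXXXXXXXX__

___X______________X
_X___XXXXXXXXXXXX__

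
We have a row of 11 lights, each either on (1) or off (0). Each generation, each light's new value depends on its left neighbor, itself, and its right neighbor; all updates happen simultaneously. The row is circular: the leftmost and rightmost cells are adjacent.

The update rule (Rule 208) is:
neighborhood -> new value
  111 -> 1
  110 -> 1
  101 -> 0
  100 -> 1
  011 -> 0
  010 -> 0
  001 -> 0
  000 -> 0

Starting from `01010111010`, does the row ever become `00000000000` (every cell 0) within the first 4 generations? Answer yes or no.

00000011001
10000001100
01000000110
00100000011
generation 4 is 00100000011, still not uniform 0

no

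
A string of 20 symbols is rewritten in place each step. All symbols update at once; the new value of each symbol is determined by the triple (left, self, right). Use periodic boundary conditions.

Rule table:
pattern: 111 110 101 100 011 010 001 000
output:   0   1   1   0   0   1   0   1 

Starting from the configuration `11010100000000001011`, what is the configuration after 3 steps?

01110010111110011111

01111101111111101100
00000110000000110101
01110010111110011111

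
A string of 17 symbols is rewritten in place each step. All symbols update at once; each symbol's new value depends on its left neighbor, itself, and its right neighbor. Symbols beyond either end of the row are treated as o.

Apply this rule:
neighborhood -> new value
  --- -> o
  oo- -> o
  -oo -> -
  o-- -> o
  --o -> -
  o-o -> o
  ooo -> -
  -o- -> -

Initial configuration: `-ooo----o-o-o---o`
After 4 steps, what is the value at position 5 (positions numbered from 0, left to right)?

o

o--oooo--o-o-oo--
oo----oo--o-o-oo-
-oooo--oo--o-o-oo
o---oo--oo--o-o--
position 5 holds o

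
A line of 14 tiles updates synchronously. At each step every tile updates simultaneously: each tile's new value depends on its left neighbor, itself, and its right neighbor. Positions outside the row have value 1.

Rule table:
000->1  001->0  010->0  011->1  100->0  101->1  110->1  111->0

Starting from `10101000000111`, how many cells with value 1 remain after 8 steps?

6

11010011110100
01100010011000
11101000011010
00110011011101
00110011110111
00110010011100
00110000010100
00110111001000
count of 1: 6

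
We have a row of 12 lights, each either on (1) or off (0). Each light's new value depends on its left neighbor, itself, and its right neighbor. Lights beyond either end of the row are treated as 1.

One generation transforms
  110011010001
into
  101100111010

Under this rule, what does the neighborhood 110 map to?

At position 1 the neighborhood is 110; the next row has 0 there.

0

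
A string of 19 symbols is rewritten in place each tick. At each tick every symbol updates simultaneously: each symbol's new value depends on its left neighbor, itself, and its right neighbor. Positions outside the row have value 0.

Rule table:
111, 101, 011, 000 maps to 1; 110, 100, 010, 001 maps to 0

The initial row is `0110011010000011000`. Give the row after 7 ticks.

0100010100111010011
0001001000110100010
1100000010101001000
1001111001010000011
0001110000100111010
1101100110000110100
1011000100110101001

1011000100110101001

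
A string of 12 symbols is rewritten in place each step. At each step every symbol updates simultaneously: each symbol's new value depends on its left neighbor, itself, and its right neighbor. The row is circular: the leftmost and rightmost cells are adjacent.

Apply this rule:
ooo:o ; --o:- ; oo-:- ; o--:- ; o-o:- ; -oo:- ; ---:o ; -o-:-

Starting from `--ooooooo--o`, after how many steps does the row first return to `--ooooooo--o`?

14

---ooooo----
oo--ooo--ooo
o----o----oo
--oo---oo--o
-----o------
oooo---ooooo
ooo--o--oooo
oo-------ooo
o--ooooo--oo
----ooo----o
-oo--o--oo--
-----------o
-ooooooooo--
--ooooooo--o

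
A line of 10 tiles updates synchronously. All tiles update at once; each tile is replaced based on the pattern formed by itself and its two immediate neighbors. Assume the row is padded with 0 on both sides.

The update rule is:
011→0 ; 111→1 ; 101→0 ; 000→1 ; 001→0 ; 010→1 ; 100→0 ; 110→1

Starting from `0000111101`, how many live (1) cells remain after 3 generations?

1110011101
0110001101
0010100101
count of 1: 4

4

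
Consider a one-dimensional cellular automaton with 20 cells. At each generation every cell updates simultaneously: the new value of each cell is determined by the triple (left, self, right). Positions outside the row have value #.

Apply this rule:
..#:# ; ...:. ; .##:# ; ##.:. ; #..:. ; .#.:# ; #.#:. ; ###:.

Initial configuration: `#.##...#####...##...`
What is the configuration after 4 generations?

..#...##......##...#
.##..##......##...##
.#..##......##...##.
.#.##......##...##..

.#.##......##...##..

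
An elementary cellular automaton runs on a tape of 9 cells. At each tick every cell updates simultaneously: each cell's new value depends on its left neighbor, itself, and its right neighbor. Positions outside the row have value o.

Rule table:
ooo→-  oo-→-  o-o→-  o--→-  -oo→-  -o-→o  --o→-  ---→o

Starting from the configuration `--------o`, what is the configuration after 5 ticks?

-ooooooo-

-oooooo--
---------
-ooooooo-
---------  (repeats tick 2; period 2)
tick 5: -ooooooo-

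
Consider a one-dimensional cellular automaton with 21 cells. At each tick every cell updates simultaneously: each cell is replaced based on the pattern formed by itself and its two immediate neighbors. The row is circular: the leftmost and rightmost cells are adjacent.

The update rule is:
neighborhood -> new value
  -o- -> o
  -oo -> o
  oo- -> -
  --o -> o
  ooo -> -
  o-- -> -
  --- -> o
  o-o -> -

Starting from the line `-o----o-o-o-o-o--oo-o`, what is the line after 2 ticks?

tick 1: -o-oooo-o-o-o-o-oo--o
tick 2: -o-o----o-o-o-o-o--oo

-o-o----o-o-o-o-o--oo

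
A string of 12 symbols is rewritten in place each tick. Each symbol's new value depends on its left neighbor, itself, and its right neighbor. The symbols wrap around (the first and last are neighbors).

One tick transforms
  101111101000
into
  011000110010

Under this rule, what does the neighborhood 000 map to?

At position 10 the neighborhood is 000; the next row has 1 there.

1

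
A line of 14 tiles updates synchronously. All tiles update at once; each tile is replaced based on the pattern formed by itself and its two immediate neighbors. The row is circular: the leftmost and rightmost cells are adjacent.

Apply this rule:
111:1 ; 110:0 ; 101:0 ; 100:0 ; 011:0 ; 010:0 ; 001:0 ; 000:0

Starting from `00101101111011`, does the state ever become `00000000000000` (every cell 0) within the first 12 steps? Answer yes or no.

yes

00000000110000
00000000000000
all cells are 0 at step 2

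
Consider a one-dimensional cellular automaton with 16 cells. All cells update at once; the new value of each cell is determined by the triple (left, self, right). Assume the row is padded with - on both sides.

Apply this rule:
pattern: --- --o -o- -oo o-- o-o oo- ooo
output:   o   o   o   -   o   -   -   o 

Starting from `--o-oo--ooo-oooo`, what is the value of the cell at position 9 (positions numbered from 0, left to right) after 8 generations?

o

ooo---oo-o---oo-
-o-ooo---oooo--o
oo--o-ooo-oo-ooo
--ooo--o------o-
oo-o-ooooooooooo
---o--ooooooooo-
oooooo-ooooooo-o
-oooo---ooooo--o
position 9 holds o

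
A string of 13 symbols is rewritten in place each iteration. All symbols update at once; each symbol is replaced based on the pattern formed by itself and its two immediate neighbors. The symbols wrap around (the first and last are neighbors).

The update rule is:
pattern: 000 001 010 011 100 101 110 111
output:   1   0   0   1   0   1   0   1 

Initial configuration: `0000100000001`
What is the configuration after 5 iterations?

0110001111100
0100101111001
1000011110000
0011011100110
1010111000100

1010111000100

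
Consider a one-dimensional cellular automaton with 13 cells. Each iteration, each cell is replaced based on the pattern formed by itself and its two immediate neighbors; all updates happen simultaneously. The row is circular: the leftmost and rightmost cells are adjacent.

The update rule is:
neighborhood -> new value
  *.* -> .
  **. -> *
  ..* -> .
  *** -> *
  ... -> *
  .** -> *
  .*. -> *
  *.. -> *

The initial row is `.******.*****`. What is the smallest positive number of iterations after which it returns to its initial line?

1

.******.*****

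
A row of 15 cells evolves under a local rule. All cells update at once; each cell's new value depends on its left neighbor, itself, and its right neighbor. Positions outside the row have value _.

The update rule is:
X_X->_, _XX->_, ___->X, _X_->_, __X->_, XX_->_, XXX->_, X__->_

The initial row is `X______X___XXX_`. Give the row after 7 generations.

__XXXX___X_____

generation 1: __XXXX___X_____
generation 2: X______X___XXXX
generation 3: __XXXX___X_____  (repeats generation 1; period 2)
generation 7: __XXXX___X_____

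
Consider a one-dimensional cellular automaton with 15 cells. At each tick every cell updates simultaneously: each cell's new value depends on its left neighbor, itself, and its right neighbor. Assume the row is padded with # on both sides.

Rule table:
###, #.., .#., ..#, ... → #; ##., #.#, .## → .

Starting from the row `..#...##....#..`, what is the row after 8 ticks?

##############.

######..#######
#####.##.######
####......#####
###.######.####
##...####...###
#.###.##.###.##
...#......#...#
##############.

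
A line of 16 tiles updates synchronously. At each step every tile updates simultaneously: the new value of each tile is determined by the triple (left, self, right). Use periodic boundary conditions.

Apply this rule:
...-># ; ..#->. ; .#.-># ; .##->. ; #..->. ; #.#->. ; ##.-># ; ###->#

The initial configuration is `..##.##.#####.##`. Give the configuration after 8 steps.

.#.#..#.#.#.#..#

step 1: ...#..#..####..#
step 2: .#.#..#...###..#
step 3: .#.#..#.#..##..#
step 4: .#.#..#.#...#..#
step 5: .#.#..#.#.#.#..#
step 6: .#.#..#.#.#.#..#  (fixed point — unchanged through step 8)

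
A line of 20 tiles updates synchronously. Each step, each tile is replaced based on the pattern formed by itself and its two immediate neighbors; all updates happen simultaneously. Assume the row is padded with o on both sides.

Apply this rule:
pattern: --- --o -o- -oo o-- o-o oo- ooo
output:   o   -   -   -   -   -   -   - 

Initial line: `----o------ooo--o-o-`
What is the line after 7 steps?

-oo---oooo----------
----o------oooooooo-
-oo---oooo----------  (repeats step 1; period 2)
step 7: -oo---oooo----------

-oo---oooo----------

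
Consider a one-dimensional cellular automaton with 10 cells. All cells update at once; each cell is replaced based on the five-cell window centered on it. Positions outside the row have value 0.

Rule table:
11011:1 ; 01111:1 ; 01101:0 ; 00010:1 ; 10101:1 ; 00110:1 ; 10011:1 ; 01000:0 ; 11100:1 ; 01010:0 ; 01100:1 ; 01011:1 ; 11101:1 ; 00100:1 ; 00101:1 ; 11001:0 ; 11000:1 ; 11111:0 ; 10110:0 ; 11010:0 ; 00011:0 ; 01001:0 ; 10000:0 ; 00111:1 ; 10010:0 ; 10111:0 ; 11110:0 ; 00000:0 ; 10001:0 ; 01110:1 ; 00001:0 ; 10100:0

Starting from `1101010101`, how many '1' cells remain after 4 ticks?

1001010100
1001010000
1001000000
1001000000
count of 1: 2

2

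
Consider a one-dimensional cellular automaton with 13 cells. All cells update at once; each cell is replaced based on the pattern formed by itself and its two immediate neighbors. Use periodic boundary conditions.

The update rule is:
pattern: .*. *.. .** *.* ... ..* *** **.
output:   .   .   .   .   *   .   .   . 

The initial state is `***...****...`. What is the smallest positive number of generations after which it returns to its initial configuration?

2

....*......*.
***...****...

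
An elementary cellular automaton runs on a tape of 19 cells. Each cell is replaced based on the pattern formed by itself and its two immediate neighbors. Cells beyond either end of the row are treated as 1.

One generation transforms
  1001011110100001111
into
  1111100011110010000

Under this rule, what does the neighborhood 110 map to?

At position 0 the neighborhood is 110; the next row has 1 there.

1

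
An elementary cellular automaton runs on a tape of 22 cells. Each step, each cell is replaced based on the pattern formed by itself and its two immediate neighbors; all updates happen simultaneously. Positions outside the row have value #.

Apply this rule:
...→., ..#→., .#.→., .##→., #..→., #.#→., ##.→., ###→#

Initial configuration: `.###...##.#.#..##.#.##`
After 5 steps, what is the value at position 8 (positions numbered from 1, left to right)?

..#..................#
......................
......................  (fixed point — unchanged through step 5)
position 8 holds .

.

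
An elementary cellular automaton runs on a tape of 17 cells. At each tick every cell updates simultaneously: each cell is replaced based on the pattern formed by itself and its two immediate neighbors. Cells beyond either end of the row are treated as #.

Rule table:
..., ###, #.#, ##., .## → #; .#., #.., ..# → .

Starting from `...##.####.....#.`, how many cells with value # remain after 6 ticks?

tick 1: .#.#######.###..#
tick 2: #.############..#
tick 3: ##############..#
tick 4: ##############..#  (fixed point — unchanged through tick 6)
count of #: 15

15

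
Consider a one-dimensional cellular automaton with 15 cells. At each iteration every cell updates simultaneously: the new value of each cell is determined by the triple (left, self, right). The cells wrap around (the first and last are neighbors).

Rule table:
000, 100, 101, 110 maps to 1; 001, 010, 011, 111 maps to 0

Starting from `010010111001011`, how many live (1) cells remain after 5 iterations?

7

101001001100101
110100100110010
011010010011001
101101001001100
010110100100110
count of 1: 7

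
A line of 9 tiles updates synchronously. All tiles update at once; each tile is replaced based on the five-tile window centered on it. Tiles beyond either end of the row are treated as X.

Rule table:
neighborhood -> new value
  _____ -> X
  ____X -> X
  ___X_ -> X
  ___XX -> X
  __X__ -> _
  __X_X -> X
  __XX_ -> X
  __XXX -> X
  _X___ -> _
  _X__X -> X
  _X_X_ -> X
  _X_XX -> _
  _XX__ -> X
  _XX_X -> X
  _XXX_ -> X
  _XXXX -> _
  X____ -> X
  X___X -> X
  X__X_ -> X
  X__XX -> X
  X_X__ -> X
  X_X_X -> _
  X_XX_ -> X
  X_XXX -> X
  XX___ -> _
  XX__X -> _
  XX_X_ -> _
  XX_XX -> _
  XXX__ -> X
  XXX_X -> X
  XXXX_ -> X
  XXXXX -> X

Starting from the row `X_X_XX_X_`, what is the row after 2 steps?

X_XXXX_XX

X___XX___
X_XXXX_XX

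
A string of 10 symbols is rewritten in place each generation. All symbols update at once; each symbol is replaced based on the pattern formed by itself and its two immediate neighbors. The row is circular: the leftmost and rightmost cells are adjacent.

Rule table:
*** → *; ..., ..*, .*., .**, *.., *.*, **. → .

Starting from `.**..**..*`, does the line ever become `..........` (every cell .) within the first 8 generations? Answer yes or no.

yes

generation 1: ..........
all cells are . at generation 1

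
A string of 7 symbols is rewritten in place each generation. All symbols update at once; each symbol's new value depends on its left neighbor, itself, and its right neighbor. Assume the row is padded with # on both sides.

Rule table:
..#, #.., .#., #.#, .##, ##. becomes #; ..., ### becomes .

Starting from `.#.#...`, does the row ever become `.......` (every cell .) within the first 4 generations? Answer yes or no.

no

#####.#
....###
#..##..
#######
generation 4 is #######, still not uniform .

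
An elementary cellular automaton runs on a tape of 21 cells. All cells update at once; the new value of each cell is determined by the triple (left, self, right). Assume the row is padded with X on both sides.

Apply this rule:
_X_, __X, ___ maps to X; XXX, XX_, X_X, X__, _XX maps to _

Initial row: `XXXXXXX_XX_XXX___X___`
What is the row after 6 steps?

_XXXXXXXXXXXXXXXX____

step 1: _______________XXX_XX
step 2: _XXXXXXXXXXXXXX______
step 3: ________________XXXXX
step 4: _XXXXXXXXXXXXXXX_____
step 5: _________________XXXX
step 6: _XXXXXXXXXXXXXXXX____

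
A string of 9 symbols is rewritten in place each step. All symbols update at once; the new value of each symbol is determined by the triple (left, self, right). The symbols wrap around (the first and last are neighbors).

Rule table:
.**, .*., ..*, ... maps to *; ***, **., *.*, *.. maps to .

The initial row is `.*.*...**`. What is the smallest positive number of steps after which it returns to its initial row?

18

step 1: .*.*.***.
step 2: **.*.*...
step 3: *..*.*.**
step 4: ..**.*.*.
step 5: ***..*.*.
step 6: *...**.*.
step 7: *.***..*.
step 8: *.*...**.
step 9: *.*.***..
step 10: *.*.*...*
step 11: ..*.*.***
step 12: .**.*.*..
step 13: **..*.*.*
step 14: ...**.*.*
step 15: .***..*.*
step 16: .*...**.*
step 17: .*.***..*
step 18: .*.*...**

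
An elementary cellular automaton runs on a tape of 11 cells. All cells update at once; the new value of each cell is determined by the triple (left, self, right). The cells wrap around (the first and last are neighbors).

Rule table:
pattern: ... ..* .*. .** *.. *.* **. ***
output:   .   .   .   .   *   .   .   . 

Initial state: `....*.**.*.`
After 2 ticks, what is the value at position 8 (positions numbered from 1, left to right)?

..........*
*..........
position 8 holds .

.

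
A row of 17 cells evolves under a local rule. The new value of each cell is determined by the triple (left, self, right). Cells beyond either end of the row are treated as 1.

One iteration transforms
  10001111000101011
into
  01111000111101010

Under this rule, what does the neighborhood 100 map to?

1

At position 1 the neighborhood is 100; the next row has 1 there.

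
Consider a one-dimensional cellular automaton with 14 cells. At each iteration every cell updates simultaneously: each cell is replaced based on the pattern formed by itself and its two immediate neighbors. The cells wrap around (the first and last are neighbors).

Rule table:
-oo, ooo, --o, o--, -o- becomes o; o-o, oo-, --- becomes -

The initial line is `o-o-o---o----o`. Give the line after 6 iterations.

ooooo-ooo-ooo-

--o-oo-ooo--oo
ooo-o--oo-ooo-
oo--oooo--oo--
o-ooooo-ooo-oo
--oooo--oo--oo
ooooo-ooo-ooo-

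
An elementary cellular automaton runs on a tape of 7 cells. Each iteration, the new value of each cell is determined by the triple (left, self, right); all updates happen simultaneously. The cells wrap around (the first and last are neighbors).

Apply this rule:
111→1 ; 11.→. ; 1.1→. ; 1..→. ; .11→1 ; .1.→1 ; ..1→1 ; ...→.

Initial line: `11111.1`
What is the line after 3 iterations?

11..111

1111..1
111..11
11..111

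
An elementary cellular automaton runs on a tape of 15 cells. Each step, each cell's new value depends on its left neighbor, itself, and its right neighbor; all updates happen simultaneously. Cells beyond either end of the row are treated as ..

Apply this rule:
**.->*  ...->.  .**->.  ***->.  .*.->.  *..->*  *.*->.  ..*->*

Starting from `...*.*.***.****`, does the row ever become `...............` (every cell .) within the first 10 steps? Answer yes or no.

step 1: ..*......*....*
step 2: .*.*....*.*..*.
step 3: *...*..*...**.*
step 4: .*.*.**.*.*.*..
step 5: *.....*......*.
step 6: .*...*.*....*.*
step 7: *.*.*...*..*...
step 8: .....*.*.**.*..
step 9: ....*.....*..*.
step 10: ...*.*...*.**.*
step 10 is ...*.*...*.**.*, still not uniform .

no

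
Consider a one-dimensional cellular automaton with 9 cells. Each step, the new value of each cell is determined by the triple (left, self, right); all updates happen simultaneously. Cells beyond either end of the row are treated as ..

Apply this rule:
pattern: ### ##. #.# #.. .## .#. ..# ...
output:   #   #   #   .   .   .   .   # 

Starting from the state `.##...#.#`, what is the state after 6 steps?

..#.#..#.
#..#.....
.....####
####..###
.###...##
..##.#..#

..##.#..#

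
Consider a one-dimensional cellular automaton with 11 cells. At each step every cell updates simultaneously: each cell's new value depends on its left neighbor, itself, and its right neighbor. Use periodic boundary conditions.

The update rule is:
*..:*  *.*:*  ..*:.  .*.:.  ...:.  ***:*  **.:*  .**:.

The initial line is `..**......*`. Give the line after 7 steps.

......*..**

step 1: *..**......
step 2: .*..**.....
step 3: ..*..**....
step 4: ...*..**...
step 5: ....*..**..
step 6: .....*..**.
step 7: ......*..**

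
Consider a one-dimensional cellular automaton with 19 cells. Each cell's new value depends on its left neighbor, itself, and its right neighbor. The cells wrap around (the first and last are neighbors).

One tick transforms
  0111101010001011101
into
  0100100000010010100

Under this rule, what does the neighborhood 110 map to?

At position 4 the neighborhood is 110; the next row has 1 there.

1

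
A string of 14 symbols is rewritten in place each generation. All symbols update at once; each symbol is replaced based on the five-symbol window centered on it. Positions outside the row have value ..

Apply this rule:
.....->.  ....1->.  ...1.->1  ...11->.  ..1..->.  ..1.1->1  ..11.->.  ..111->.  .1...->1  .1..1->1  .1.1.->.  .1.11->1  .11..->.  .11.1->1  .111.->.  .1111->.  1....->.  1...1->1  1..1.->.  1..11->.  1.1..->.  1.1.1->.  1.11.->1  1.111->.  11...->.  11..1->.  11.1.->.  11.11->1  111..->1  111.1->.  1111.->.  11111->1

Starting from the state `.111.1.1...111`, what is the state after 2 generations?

...........11.

........11...1
...........11.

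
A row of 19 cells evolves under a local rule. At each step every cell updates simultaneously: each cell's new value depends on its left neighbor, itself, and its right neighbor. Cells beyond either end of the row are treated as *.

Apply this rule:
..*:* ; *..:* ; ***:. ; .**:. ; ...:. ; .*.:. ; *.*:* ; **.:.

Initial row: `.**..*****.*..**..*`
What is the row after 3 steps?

*..**.*.*.*.**..**.

step 1: *..**.....*.**..**.
step 2: .**..*...*.*..**..*
step 3: *..**.*.*.*.**..**.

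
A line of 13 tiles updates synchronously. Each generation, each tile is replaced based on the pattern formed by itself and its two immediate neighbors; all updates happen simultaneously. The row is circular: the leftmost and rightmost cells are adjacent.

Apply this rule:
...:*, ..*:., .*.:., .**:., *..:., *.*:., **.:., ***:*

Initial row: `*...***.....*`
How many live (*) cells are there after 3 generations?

6

..*..*..***..
*........*..*
..******.....
count of *: 6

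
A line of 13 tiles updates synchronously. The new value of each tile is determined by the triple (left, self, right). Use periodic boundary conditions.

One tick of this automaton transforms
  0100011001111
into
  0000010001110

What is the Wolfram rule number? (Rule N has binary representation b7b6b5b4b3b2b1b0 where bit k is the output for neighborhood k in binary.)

position 10: 111 → 1  (bit 7 = 1)
position 6: 110 → 0  (bit 6 = 0)
position 0: 101 → 0  (bit 5 = 0)
position 2: 100 → 0  (bit 4 = 0)
position 5: 011 → 1  (bit 3 = 1)
position 1: 010 → 0  (bit 2 = 0)
position 4: 001 → 0  (bit 1 = 0)
position 3: 000 → 0  (bit 0 = 0)
bits b7..b0 = 10001000 = 136

136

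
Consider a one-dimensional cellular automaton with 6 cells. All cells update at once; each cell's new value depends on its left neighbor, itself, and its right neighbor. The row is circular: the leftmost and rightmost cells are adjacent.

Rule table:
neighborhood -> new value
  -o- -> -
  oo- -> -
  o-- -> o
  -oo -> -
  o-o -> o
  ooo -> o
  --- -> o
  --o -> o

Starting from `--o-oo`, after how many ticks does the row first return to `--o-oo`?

2

oo-o--
--o-oo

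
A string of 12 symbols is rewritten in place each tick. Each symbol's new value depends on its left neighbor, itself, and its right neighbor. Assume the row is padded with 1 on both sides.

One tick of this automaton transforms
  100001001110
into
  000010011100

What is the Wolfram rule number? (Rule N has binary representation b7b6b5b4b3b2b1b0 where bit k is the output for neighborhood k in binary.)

position 9: 111 → 1  (bit 7 = 1)
position 0: 110 → 0  (bit 6 = 0)
position 11: 101 → 0  (bit 5 = 0)
position 1: 100 → 0  (bit 4 = 0)
position 8: 011 → 1  (bit 3 = 1)
position 5: 010 → 0  (bit 2 = 0)
position 4: 001 → 1  (bit 1 = 1)
position 2: 000 → 0  (bit 0 = 0)
bits b7..b0 = 10001010 = 138

138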